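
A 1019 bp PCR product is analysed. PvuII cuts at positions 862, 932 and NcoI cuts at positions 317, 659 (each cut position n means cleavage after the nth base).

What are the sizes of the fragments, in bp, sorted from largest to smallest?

342, 317, 203, 87, 70 bp

Combined cut positions (sorted): 317, 659, 862, 932.
Linear molecule, 4 cuts → 5 fragments:
  317 − 0 = 317 bp
  659 − 317 = 342 bp
  862 − 659 = 203 bp
  932 − 862 = 70 bp
  1019 − 932 = 87 bp
Sorted largest to smallest: 342, 317, 203, 87, 70 bp.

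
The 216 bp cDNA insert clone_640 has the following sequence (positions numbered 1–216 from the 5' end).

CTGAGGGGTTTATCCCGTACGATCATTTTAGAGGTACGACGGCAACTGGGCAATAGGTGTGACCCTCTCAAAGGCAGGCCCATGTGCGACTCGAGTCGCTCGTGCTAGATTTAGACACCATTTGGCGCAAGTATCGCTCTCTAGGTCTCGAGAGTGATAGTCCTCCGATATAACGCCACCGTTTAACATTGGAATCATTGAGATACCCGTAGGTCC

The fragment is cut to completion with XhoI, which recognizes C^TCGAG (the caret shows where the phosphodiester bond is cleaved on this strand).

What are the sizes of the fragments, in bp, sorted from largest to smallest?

90, 69, 57 bp

XhoI sites (CTCGAG) start at positions 90, 147.
XhoI cuts after the first base of each site, so after positions 90, 147.
Linear molecule, 2 cuts → 3 fragments:
  1–90 → 90 bp
  91–147 → 57 bp
  148–216 → 69 bp
Sorted largest to smallest: 90, 69, 57 bp.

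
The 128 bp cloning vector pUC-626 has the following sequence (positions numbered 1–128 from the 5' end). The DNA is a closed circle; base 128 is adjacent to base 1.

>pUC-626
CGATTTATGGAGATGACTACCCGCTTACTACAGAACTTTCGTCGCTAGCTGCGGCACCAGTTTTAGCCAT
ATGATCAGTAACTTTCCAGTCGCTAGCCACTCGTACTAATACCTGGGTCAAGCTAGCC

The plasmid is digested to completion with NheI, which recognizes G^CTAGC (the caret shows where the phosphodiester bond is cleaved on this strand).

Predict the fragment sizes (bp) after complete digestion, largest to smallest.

50, 48, 30 bp

NheI sites (GCTAGC) start at positions 44, 92, 122.
NheI cuts after the first base of each site, so after positions 44, 92, 122.
Circular molecule, 3 cuts → 3 fragments:
  45–92 → 48 bp
  93–122 → 30 bp
  123–128 then 1–44 → 6 + 44 = 50 bp
Sorted largest to smallest: 50, 48, 30 bp.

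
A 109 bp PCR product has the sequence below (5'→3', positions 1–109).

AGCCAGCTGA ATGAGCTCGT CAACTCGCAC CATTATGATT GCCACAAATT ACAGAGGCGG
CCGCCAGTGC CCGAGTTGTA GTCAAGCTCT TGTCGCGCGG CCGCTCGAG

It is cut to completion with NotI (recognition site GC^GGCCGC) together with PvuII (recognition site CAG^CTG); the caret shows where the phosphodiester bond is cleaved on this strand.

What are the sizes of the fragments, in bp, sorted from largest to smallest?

NotI sites (GCGGCCGC) start at positions 57, 97.
NotI cuts after base 2 of each site, so after positions 58, 98.
The PvuII site (CAGCTG) starts at position 4.
PvuII cuts after base 3 of each site, so after position 6.
Combined cut positions: 6, 58, 98.
Linear molecule, 3 cuts → 4 fragments:
  1–6 → 6 bp
  7–58 → 52 bp
  59–98 → 40 bp
  99–109 → 11 bp
Sorted largest to smallest: 52, 40, 11, 6 bp.

52, 40, 11, 6 bp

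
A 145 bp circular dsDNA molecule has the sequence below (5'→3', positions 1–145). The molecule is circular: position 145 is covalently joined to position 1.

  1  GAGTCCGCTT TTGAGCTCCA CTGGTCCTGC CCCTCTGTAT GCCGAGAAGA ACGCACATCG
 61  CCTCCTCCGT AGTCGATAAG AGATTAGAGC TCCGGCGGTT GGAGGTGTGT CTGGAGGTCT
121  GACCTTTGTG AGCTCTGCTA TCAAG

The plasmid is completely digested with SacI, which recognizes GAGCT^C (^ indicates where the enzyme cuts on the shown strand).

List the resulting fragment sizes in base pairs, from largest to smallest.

SacI sites (GAGCTC) start at positions 13, 87, 130.
SacI cuts after base 5 of each site (before the last base), so after positions 17, 91, 134.
Circular molecule, 3 cuts → 3 fragments:
  18–91 → 74 bp
  92–134 → 43 bp
  135–145 then 1–17 → 11 + 17 = 28 bp
Sorted largest to smallest: 74, 43, 28 bp.

74, 43, 28 bp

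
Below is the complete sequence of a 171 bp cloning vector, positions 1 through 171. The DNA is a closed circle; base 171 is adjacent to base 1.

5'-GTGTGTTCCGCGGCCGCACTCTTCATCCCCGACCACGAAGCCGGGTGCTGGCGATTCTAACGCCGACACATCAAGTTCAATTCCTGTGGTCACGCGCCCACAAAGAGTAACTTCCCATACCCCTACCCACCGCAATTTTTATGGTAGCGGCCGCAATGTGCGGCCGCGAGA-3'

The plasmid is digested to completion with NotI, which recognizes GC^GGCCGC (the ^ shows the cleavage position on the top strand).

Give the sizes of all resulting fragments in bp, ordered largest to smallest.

NotI sites (GCGGCCGC) start at positions 10, 147, 160.
NotI cuts after base 2 of each site, so after positions 11, 148, 161.
Circular molecule, 3 cuts → 3 fragments:
  12–148 → 137 bp
  149–161 → 13 bp
  162–171 then 1–11 → 10 + 11 = 21 bp
Sorted largest to smallest: 137, 21, 13 bp.

137, 21, 13 bp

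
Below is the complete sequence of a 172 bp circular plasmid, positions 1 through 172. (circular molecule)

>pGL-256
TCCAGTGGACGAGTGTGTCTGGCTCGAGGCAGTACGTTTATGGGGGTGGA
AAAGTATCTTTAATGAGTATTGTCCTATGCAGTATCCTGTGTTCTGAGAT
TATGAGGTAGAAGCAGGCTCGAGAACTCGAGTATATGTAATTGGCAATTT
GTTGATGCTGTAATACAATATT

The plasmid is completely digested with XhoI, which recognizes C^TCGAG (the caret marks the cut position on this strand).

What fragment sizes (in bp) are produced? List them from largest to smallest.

XhoI sites (CTCGAG) start at positions 23, 118, 126.
XhoI cuts after the first base of each site, so after positions 23, 118, 126.
Circular molecule, 3 cuts → 3 fragments:
  24–118 → 95 bp
  119–126 → 8 bp
  127–172 then 1–23 → 46 + 23 = 69 bp
Sorted largest to smallest: 95, 69, 8 bp.

95, 69, 8 bp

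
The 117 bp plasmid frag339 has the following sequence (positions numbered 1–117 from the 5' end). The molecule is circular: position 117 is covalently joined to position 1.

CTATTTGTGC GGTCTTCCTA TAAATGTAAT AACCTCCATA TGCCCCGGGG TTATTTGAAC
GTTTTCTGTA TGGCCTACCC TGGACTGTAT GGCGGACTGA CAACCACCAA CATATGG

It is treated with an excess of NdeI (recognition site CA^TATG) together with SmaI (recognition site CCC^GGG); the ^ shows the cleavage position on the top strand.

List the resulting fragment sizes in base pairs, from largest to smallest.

NdeI sites (CATATG) start at positions 37, 111.
NdeI cuts after base 2 of each site, so after positions 38, 112.
The SmaI site (CCCGGG) starts at position 44.
SmaI cuts after base 3 of each site, so after position 46.
Combined cut positions: 38, 46, 112.
Circular molecule, 3 cuts → 3 fragments:
  39–46 → 8 bp
  47–112 → 66 bp
  113–117 then 1–38 → 5 + 38 = 43 bp
Sorted largest to smallest: 66, 43, 8 bp.

66, 43, 8 bp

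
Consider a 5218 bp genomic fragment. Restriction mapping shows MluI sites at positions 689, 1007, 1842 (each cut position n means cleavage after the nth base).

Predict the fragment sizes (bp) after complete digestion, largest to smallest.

Linear molecule, 3 cuts → 4 fragments:
  689 − 0 = 689 bp
  1007 − 689 = 318 bp
  1842 − 1007 = 835 bp
  5218 − 1842 = 3376 bp
Sorted largest to smallest: 3376, 835, 689, 318 bp.

3376, 835, 689, 318 bp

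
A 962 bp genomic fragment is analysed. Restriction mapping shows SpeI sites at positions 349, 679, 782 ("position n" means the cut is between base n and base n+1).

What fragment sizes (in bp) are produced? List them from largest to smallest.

Linear molecule, 3 cuts → 4 fragments:
  349 − 0 = 349 bp
  679 − 349 = 330 bp
  782 − 679 = 103 bp
  962 − 782 = 180 bp
Sorted largest to smallest: 349, 330, 180, 103 bp.

349, 330, 180, 103 bp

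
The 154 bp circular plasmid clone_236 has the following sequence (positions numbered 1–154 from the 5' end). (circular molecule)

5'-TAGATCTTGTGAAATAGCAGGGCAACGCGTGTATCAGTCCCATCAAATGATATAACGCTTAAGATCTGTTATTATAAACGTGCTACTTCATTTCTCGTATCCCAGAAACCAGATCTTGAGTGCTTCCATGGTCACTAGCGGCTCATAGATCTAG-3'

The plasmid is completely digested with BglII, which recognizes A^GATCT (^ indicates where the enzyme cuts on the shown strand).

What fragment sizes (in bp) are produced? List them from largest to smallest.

BglII sites (AGATCT) start at positions 2, 62, 111, 147.
BglII cuts after the first base of each site, so after positions 2, 62, 111, 147.
Circular molecule, 4 cuts → 4 fragments:
  3–62 → 60 bp
  63–111 → 49 bp
  112–147 → 36 bp
  148–154 then 1–2 → 7 + 2 = 9 bp
Sorted largest to smallest: 60, 49, 36, 9 bp.

60, 49, 36, 9 bp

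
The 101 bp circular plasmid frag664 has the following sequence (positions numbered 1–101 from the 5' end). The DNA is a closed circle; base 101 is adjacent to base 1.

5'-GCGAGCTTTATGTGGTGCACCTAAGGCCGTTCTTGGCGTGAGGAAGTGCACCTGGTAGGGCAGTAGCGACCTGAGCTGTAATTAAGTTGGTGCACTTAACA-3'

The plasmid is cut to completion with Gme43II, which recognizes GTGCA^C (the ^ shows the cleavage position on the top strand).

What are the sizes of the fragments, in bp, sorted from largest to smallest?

44, 31, 26 bp

Gme43II sites (GTGCAC) start at positions 15, 46, 90.
Gme43II cuts after base 5 of each site (before the last base), so after positions 19, 50, 94.
Circular molecule, 3 cuts → 3 fragments:
  20–50 → 31 bp
  51–94 → 44 bp
  95–101 then 1–19 → 7 + 19 = 26 bp
Sorted largest to smallest: 44, 31, 26 bp.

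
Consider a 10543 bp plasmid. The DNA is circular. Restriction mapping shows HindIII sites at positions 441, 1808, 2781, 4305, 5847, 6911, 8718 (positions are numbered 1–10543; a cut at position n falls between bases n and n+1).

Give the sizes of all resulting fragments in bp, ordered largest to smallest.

Circular molecule, 7 cuts → 7 fragments:
  1808 − 441 = 1367 bp
  2781 − 1808 = 973 bp
  4305 − 2781 = 1524 bp
  5847 − 4305 = 1542 bp
  6911 − 5847 = 1064 bp
  8718 − 6911 = 1807 bp
  wrap: 10543 − 8718 + 441 = 2266 bp
Sorted largest to smallest: 2266, 1807, 1542, 1524, 1367, 1064, 973 bp.

2266, 1807, 1542, 1524, 1367, 1064, 973 bp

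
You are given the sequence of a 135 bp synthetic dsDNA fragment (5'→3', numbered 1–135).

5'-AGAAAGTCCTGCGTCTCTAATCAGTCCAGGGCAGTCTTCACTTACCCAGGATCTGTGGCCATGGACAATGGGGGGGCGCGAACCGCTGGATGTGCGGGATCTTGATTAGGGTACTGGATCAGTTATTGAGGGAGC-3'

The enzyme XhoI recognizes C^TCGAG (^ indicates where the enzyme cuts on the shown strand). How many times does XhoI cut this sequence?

0

No occurrence of CTCGAG is present in the sequence.
XhoI does not cut: 0 sites.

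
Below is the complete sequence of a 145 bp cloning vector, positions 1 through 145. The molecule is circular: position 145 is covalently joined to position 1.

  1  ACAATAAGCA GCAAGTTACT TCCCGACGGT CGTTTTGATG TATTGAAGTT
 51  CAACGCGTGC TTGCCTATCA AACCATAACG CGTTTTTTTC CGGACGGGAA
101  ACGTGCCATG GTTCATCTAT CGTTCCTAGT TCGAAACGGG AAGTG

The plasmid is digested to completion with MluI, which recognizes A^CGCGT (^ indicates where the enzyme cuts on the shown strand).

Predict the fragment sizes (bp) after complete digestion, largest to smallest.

MluI sites (ACGCGT) start at positions 53, 78.
MluI cuts after the first base of each site, so after positions 53, 78.
Circular molecule, 2 cuts → 2 fragments:
  54–78 → 25 bp
  79–145 then 1–53 → 67 + 53 = 120 bp
Sorted largest to smallest: 120, 25 bp.

120, 25 bp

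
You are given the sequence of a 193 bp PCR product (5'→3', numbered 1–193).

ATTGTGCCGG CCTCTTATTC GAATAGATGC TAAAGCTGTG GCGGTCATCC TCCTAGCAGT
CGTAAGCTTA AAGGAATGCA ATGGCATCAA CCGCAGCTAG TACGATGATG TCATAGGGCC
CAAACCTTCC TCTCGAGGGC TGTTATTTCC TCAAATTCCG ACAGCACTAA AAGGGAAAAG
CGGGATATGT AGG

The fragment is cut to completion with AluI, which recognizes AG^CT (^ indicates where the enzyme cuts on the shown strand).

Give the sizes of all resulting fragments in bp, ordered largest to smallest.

97, 35, 31, 30 bp

AluI sites (AGCT) start at positions 34, 65, 95.
AluI cuts after base 2 of each site, so after positions 35, 66, 96.
Linear molecule, 3 cuts → 4 fragments:
  1–35 → 35 bp
  36–66 → 31 bp
  67–96 → 30 bp
  97–193 → 97 bp
Sorted largest to smallest: 97, 35, 31, 30 bp.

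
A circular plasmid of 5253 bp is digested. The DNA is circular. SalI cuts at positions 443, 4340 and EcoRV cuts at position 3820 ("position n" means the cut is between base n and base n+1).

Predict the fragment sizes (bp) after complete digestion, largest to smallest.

3377, 1356, 520 bp

Combined cut positions (sorted): 443, 3820, 4340.
Circular molecule, 3 cuts → 3 fragments:
  3820 − 443 = 3377 bp
  4340 − 3820 = 520 bp
  wrap: 5253 − 4340 + 443 = 1356 bp
Sorted largest to smallest: 3377, 1356, 520 bp.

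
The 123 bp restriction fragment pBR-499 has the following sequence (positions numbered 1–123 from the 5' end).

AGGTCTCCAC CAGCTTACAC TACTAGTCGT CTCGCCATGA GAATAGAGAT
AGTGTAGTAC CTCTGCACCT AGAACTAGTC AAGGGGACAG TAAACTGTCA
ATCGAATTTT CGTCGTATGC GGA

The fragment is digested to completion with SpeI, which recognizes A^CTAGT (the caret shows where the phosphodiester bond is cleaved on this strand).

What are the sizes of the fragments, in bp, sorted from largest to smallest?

52, 49, 22 bp

SpeI sites (ACTAGT) start at positions 22, 74.
SpeI cuts after the first base of each site, so after positions 22, 74.
Linear molecule, 2 cuts → 3 fragments:
  1–22 → 22 bp
  23–74 → 52 bp
  75–123 → 49 bp
Sorted largest to smallest: 52, 49, 22 bp.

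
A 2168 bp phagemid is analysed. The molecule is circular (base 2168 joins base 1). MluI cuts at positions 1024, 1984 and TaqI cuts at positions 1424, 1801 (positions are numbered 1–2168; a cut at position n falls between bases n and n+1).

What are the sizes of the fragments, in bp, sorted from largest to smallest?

Combined cut positions (sorted): 1024, 1424, 1801, 1984.
Circular molecule, 4 cuts → 4 fragments:
  1424 − 1024 = 400 bp
  1801 − 1424 = 377 bp
  1984 − 1801 = 183 bp
  wrap: 2168 − 1984 + 1024 = 1208 bp
Sorted largest to smallest: 1208, 400, 377, 183 bp.

1208, 400, 377, 183 bp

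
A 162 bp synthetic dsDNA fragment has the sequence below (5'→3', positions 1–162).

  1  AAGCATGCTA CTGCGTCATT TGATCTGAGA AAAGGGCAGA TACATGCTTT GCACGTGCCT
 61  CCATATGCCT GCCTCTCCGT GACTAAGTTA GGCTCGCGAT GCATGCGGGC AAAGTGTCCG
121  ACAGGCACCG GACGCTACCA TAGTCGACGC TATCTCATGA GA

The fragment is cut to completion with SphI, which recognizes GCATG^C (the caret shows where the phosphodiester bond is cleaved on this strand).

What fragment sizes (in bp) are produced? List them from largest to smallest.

98, 57, 7 bp

SphI sites (GCATGC) start at positions 3, 101.
SphI cuts after base 5 of each site (before the last base), so after positions 7, 105.
Linear molecule, 2 cuts → 3 fragments:
  1–7 → 7 bp
  8–105 → 98 bp
  106–162 → 57 bp
Sorted largest to smallest: 98, 57, 7 bp.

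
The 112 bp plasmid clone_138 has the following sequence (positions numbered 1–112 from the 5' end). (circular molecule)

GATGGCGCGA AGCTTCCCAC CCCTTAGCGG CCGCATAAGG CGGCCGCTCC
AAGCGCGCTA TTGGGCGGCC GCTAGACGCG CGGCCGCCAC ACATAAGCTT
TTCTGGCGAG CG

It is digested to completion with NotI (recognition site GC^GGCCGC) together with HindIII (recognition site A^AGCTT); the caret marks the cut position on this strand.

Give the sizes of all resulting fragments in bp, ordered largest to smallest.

NotI sites (GCGGCCGC) start at positions 27, 40, 65, 80.
NotI cuts after base 2 of each site, so after positions 28, 41, 66, 81.
HindIII sites (AAGCTT) start at positions 10, 95.
HindIII cuts after the first base of each site, so after positions 10, 95.
Combined cut positions: 10, 28, 41, 66, 81, 95.
Circular molecule, 6 cuts → 6 fragments:
  11–28 → 18 bp
  29–41 → 13 bp
  42–66 → 25 bp
  67–81 → 15 bp
  82–95 → 14 bp
  96–112 then 1–10 → 17 + 10 = 27 bp
Sorted largest to smallest: 27, 25, 18, 15, 14, 13 bp.

27, 25, 18, 15, 14, 13 bp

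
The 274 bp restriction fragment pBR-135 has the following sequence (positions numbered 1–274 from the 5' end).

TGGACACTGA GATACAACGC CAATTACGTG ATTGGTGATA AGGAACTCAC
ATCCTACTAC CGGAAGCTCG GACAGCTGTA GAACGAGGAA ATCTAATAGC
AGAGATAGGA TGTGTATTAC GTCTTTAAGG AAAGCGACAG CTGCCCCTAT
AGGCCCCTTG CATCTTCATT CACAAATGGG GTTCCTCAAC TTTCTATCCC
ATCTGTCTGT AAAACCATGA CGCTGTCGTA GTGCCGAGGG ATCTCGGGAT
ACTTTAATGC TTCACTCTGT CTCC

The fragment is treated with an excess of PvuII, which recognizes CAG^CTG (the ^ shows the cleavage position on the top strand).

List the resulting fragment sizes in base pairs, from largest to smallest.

PvuII sites (CAGCTG) start at positions 73, 138.
PvuII cuts after base 3 of each site, so after positions 75, 140.
Linear molecule, 2 cuts → 3 fragments:
  1–75 → 75 bp
  76–140 → 65 bp
  141–274 → 134 bp
Sorted largest to smallest: 134, 75, 65 bp.

134, 75, 65 bp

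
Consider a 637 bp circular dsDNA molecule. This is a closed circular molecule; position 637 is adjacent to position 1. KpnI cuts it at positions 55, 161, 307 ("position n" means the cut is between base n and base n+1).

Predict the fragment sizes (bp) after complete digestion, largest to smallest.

385, 146, 106 bp

Circular molecule, 3 cuts → 3 fragments:
  161 − 55 = 106 bp
  307 − 161 = 146 bp
  wrap: 637 − 307 + 55 = 385 bp
Sorted largest to smallest: 385, 146, 106 bp.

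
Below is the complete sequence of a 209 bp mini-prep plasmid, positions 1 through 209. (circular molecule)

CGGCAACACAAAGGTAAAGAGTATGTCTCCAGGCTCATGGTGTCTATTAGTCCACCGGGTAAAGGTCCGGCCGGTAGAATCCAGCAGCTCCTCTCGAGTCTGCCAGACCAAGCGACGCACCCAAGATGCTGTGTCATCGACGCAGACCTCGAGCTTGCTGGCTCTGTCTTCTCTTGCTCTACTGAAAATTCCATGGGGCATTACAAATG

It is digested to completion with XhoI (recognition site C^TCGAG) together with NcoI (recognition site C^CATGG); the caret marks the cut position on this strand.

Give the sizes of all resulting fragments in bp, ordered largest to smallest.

111, 55, 43 bp

XhoI sites (CTCGAG) start at positions 93, 148.
XhoI cuts after the first base of each site, so after positions 93, 148.
The NcoI site (CCATGG) starts at position 191.
NcoI cuts after the first base of each site, so after position 191.
Combined cut positions: 93, 148, 191.
Circular molecule, 3 cuts → 3 fragments:
  94–148 → 55 bp
  149–191 → 43 bp
  192–209 then 1–93 → 18 + 93 = 111 bp
Sorted largest to smallest: 111, 55, 43 bp.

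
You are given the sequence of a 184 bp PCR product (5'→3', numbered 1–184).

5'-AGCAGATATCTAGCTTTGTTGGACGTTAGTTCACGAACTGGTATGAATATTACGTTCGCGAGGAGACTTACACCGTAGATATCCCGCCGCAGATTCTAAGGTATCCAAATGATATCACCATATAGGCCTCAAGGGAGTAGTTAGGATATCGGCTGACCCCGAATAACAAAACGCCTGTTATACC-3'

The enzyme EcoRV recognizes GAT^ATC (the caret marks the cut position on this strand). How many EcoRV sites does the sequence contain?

GATATC occurs starting at positions 5, 78, 111, 145.
EcoRV cuts at 4 sites.

4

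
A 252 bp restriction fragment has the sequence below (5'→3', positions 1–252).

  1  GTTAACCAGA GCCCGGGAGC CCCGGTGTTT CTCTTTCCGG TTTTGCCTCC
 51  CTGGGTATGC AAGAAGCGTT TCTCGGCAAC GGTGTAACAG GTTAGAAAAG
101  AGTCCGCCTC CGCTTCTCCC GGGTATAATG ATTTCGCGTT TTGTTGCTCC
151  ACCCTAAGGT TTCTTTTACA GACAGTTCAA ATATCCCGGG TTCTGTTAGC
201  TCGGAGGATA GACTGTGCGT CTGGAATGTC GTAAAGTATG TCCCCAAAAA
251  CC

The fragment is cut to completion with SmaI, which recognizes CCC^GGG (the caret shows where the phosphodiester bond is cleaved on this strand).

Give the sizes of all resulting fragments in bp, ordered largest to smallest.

SmaI sites (CCCGGG) start at positions 12, 118, 185.
SmaI cuts after base 3 of each site, so after positions 14, 120, 187.
Linear molecule, 3 cuts → 4 fragments:
  1–14 → 14 bp
  15–120 → 106 bp
  121–187 → 67 bp
  188–252 → 65 bp
Sorted largest to smallest: 106, 67, 65, 14 bp.

106, 67, 65, 14 bp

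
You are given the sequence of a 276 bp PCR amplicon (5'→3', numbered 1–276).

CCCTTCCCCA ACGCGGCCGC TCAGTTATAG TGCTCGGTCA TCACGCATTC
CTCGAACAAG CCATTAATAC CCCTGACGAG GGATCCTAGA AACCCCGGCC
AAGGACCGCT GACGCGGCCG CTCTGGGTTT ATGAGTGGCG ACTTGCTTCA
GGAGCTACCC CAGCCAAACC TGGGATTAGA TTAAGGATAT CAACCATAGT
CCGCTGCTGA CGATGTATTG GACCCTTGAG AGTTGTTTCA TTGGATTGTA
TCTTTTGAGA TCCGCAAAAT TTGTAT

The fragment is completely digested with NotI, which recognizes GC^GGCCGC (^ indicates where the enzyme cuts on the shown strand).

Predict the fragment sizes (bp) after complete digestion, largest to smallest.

NotI sites (GCGGCCGC) start at positions 13, 114.
NotI cuts after base 2 of each site, so after positions 14, 115.
Linear molecule, 2 cuts → 3 fragments:
  1–14 → 14 bp
  15–115 → 101 bp
  116–276 → 161 bp
Sorted largest to smallest: 161, 101, 14 bp.

161, 101, 14 bp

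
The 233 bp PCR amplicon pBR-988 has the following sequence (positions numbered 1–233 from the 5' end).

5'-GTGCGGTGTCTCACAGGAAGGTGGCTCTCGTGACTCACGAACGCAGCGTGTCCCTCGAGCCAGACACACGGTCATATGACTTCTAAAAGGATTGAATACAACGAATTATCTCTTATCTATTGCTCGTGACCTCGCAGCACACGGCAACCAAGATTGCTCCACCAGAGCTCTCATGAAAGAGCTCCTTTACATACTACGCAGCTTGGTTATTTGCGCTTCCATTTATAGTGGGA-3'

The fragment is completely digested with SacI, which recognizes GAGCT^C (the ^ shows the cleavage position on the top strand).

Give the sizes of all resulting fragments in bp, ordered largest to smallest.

SacI sites (GAGCTC) start at positions 165, 179.
SacI cuts after base 5 of each site (before the last base), so after positions 169, 183.
Linear molecule, 2 cuts → 3 fragments:
  1–169 → 169 bp
  170–183 → 14 bp
  184–233 → 50 bp
Sorted largest to smallest: 169, 50, 14 bp.

169, 50, 14 bp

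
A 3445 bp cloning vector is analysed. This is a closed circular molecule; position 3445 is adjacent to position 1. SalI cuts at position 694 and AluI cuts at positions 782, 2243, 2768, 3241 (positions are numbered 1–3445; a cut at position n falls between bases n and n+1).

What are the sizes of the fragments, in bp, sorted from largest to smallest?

1461, 898, 525, 473, 88 bp

Combined cut positions (sorted): 694, 782, 2243, 2768, 3241.
Circular molecule, 5 cuts → 5 fragments:
  782 − 694 = 88 bp
  2243 − 782 = 1461 bp
  2768 − 2243 = 525 bp
  3241 − 2768 = 473 bp
  wrap: 3445 − 3241 + 694 = 898 bp
Sorted largest to smallest: 1461, 898, 525, 473, 88 bp.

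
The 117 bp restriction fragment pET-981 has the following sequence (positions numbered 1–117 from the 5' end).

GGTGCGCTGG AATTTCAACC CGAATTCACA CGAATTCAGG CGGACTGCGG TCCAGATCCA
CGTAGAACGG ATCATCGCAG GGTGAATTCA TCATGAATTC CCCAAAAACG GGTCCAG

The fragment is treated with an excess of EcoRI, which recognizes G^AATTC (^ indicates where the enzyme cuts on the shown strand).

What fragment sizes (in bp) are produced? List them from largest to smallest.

52, 22, 22, 11, 10 bp

EcoRI sites (GAATTC) start at positions 22, 32, 84, 95.
EcoRI cuts after the first base of each site, so after positions 22, 32, 84, 95.
Linear molecule, 4 cuts → 5 fragments:
  1–22 → 22 bp
  23–32 → 10 bp
  33–84 → 52 bp
  85–95 → 11 bp
  96–117 → 22 bp
Sorted largest to smallest: 52, 22, 22, 11, 10 bp.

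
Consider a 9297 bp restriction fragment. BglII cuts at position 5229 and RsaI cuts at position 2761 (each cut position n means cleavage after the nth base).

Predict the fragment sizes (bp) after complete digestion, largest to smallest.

4068, 2761, 2468 bp

Combined cut positions (sorted): 2761, 5229.
Linear molecule, 2 cuts → 3 fragments:
  2761 − 0 = 2761 bp
  5229 − 2761 = 2468 bp
  9297 − 5229 = 4068 bp
Sorted largest to smallest: 4068, 2761, 2468 bp.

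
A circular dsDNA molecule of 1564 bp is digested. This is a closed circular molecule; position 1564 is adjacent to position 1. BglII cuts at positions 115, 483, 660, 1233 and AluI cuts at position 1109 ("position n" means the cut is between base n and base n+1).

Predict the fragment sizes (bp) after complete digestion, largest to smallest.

449, 446, 368, 177, 124 bp

Combined cut positions (sorted): 115, 483, 660, 1109, 1233.
Circular molecule, 5 cuts → 5 fragments:
  483 − 115 = 368 bp
  660 − 483 = 177 bp
  1109 − 660 = 449 bp
  1233 − 1109 = 124 bp
  wrap: 1564 − 1233 + 115 = 446 bp
Sorted largest to smallest: 449, 446, 368, 177, 124 bp.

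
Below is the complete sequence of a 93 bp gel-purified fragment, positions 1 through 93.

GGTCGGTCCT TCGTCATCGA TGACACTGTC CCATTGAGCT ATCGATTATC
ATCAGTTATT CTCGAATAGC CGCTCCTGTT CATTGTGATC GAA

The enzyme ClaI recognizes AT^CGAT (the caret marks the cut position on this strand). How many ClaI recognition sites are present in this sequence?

2

ATCGAT occurs starting at positions 16, 41.
ClaI cuts at 2 sites.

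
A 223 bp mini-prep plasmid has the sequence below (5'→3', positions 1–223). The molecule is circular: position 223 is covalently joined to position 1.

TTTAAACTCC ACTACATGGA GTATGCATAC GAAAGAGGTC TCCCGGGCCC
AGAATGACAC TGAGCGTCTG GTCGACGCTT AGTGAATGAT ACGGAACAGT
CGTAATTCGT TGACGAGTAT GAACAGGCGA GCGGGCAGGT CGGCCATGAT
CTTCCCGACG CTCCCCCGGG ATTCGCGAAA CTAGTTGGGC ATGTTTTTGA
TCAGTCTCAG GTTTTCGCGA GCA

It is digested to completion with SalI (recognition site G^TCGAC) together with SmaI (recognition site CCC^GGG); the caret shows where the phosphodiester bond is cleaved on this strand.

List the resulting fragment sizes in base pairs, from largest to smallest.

100, 96, 27 bp

The SalI site (GTCGAC) starts at position 71.
SalI cuts after the first base of each site, so after position 71.
SmaI sites (CCCGGG) start at positions 42, 165.
SmaI cuts after base 3 of each site, so after positions 44, 167.
Combined cut positions: 44, 71, 167.
Circular molecule, 3 cuts → 3 fragments:
  45–71 → 27 bp
  72–167 → 96 bp
  168–223 then 1–44 → 56 + 44 = 100 bp
Sorted largest to smallest: 100, 96, 27 bp.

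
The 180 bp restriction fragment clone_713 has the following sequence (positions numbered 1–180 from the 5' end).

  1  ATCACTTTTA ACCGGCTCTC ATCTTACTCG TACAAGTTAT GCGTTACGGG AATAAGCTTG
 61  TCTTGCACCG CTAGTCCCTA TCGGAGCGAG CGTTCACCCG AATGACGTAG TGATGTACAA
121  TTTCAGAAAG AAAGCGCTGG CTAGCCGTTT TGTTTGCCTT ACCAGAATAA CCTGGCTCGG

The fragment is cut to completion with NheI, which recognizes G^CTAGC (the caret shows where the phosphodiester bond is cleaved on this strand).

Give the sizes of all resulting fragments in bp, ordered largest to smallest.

The NheI site (GCTAGC) starts at position 140.
NheI cuts after the first base of each site, so after position 140.
Linear molecule, 1 cut → 2 fragments:
  1–140 → 140 bp
  141–180 → 40 bp
Sorted largest to smallest: 140, 40 bp.

140, 40 bp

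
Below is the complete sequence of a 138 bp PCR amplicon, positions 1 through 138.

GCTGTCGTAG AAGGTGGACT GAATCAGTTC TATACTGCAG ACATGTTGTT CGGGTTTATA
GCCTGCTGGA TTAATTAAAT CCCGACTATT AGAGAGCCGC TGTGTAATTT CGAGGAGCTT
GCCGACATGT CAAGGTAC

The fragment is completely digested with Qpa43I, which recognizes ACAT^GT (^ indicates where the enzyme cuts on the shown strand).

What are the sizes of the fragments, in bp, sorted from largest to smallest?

Qpa43I sites (ACATGT) start at positions 41, 125.
Qpa43I cuts after base 4 of each site, so after positions 44, 128.
Linear molecule, 2 cuts → 3 fragments:
  1–44 → 44 bp
  45–128 → 84 bp
  129–138 → 10 bp
Sorted largest to smallest: 84, 44, 10 bp.

84, 44, 10 bp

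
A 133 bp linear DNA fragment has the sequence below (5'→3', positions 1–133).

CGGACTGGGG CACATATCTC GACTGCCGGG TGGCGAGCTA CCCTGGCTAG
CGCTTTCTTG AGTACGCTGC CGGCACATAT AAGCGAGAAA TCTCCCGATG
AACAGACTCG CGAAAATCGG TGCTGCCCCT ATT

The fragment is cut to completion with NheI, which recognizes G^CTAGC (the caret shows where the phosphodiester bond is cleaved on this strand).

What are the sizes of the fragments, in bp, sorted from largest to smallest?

The NheI site (GCTAGC) starts at position 46.
NheI cuts after the first base of each site, so after position 46.
Linear molecule, 1 cut → 2 fragments:
  1–46 → 46 bp
  47–133 → 87 bp
Sorted largest to smallest: 87, 46 bp.

87, 46 bp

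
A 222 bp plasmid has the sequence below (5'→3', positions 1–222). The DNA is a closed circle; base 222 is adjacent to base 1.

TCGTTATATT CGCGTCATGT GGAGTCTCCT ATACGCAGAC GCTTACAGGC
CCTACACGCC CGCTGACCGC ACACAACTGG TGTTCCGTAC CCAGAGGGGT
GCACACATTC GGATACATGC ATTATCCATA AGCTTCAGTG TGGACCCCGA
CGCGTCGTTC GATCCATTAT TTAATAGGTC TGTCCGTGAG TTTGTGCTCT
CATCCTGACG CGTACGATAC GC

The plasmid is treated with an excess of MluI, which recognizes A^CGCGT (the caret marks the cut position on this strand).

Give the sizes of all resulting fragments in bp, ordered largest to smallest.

MluI sites (ACGCGT) start at positions 150, 208.
MluI cuts after the first base of each site, so after positions 150, 208.
Circular molecule, 2 cuts → 2 fragments:
  151–208 → 58 bp
  209–222 then 1–150 → 14 + 150 = 164 bp
Sorted largest to smallest: 164, 58 bp.

164, 58 bp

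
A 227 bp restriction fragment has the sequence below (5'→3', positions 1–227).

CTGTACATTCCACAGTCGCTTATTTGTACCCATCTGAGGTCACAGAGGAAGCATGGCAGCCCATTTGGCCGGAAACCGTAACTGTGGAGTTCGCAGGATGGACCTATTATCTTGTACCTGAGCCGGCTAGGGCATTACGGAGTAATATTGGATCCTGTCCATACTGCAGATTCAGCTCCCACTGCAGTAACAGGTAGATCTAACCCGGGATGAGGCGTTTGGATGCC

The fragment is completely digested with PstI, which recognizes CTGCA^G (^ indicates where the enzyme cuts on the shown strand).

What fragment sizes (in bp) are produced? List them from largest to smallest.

168, 41, 18 bp

PstI sites (CTGCAG) start at positions 164, 182.
PstI cuts after base 5 of each site (before the last base), so after positions 168, 186.
Linear molecule, 2 cuts → 3 fragments:
  1–168 → 168 bp
  169–186 → 18 bp
  187–227 → 41 bp
Sorted largest to smallest: 168, 41, 18 bp.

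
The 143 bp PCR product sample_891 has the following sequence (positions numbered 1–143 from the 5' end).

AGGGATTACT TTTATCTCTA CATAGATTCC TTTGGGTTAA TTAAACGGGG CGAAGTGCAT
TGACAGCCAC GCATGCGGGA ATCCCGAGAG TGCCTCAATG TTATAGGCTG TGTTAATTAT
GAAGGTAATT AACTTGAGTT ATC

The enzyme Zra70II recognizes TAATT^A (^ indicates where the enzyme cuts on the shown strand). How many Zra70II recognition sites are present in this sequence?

3

TAATTA occurs starting at positions 38, 114, 126.
Zra70II cuts at 3 sites.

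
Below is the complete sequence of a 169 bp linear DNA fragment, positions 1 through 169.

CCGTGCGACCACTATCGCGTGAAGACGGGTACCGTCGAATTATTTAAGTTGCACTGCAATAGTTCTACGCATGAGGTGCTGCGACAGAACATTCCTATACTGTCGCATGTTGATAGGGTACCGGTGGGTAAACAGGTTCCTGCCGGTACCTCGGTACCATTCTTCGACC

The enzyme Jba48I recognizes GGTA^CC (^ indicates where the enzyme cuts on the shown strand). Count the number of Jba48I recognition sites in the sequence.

4

GGTACC occurs starting at positions 28, 117, 145, 153.
Jba48I cuts at 4 sites.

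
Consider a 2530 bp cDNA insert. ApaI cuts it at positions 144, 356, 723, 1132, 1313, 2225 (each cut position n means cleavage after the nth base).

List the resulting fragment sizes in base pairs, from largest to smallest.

Linear molecule, 6 cuts → 7 fragments:
  144 − 0 = 144 bp
  356 − 144 = 212 bp
  723 − 356 = 367 bp
  1132 − 723 = 409 bp
  1313 − 1132 = 181 bp
  2225 − 1313 = 912 bp
  2530 − 2225 = 305 bp
Sorted largest to smallest: 912, 409, 367, 305, 212, 181, 144 bp.

912, 409, 367, 305, 212, 181, 144 bp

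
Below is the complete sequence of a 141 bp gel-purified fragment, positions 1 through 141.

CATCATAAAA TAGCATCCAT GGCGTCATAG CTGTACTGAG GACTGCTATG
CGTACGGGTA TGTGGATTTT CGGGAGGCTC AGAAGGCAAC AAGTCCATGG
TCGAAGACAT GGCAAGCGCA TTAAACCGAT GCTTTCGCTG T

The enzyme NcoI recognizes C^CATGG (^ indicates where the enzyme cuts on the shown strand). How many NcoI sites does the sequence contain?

CCATGG occurs starting at positions 17, 95.
NcoI cuts at 2 sites.

2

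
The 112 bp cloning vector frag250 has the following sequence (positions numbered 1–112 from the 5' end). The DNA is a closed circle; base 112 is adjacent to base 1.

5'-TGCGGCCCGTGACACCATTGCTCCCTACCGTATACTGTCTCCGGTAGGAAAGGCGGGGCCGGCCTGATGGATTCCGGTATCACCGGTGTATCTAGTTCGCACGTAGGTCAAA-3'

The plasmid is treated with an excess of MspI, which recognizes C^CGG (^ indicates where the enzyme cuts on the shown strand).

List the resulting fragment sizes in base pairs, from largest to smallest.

70, 18, 15, 9 bp

MspI sites (CCGG) start at positions 41, 59, 74, 83.
MspI cuts after the first base of each site, so after positions 41, 59, 74, 83.
Circular molecule, 4 cuts → 4 fragments:
  42–59 → 18 bp
  60–74 → 15 bp
  75–83 → 9 bp
  84–112 then 1–41 → 29 + 41 = 70 bp
Sorted largest to smallest: 70, 18, 15, 9 bp.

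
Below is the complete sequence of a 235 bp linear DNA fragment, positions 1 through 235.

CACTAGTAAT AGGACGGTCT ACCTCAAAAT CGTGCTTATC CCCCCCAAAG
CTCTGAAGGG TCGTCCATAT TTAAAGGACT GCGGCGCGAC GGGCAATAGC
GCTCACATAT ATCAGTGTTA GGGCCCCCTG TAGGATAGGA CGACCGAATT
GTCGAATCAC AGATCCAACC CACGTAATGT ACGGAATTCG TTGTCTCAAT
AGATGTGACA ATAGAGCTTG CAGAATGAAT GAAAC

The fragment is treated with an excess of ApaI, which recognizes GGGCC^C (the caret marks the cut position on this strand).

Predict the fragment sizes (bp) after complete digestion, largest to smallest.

125, 110 bp

The ApaI site (GGGCCC) starts at position 121.
ApaI cuts after base 5 of each site (before the last base), so after position 125.
Linear molecule, 1 cut → 2 fragments:
  1–125 → 125 bp
  126–235 → 110 bp
Sorted largest to smallest: 125, 110 bp.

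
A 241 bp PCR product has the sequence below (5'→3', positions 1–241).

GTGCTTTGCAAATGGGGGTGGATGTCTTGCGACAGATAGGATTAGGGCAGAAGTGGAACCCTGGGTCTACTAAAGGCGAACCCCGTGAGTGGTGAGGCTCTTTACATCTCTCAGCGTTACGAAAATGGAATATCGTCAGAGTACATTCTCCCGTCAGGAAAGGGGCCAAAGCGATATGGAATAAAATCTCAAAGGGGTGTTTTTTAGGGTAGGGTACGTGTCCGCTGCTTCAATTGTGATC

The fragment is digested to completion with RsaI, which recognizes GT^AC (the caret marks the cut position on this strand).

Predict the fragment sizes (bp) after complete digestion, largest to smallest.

RsaI sites (GTAC) start at positions 141, 214.
RsaI cuts after base 2 of each site, so after positions 142, 215.
Linear molecule, 2 cuts → 3 fragments:
  1–142 → 142 bp
  143–215 → 73 bp
  216–241 → 26 bp
Sorted largest to smallest: 142, 73, 26 bp.

142, 73, 26 bp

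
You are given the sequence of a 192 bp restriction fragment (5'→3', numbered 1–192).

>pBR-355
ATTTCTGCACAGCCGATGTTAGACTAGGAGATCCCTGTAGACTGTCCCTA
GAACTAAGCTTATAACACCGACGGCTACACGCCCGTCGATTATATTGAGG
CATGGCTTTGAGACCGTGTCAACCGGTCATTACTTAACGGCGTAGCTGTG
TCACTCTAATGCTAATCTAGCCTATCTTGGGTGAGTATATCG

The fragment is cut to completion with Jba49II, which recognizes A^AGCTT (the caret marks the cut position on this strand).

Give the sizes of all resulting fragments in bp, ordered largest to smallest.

The Jba49II site (AAGCTT) starts at position 56.
Jba49II cuts after the first base of each site, so after position 56.
Linear molecule, 1 cut → 2 fragments:
  1–56 → 56 bp
  57–192 → 136 bp
Sorted largest to smallest: 136, 56 bp.

136, 56 bp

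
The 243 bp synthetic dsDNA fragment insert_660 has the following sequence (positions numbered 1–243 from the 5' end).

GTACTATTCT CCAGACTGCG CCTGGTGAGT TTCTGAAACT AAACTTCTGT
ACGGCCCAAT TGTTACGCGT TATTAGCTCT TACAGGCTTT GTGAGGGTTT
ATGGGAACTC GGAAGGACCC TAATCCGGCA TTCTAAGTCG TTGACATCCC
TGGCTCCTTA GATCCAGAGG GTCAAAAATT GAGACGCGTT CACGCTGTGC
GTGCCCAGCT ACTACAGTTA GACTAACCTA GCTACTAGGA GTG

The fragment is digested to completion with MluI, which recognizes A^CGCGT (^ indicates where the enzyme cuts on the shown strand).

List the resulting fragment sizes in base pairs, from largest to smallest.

MluI sites (ACGCGT) start at positions 65, 184.
MluI cuts after the first base of each site, so after positions 65, 184.
Linear molecule, 2 cuts → 3 fragments:
  1–65 → 65 bp
  66–184 → 119 bp
  185–243 → 59 bp
Sorted largest to smallest: 119, 65, 59 bp.

119, 65, 59 bp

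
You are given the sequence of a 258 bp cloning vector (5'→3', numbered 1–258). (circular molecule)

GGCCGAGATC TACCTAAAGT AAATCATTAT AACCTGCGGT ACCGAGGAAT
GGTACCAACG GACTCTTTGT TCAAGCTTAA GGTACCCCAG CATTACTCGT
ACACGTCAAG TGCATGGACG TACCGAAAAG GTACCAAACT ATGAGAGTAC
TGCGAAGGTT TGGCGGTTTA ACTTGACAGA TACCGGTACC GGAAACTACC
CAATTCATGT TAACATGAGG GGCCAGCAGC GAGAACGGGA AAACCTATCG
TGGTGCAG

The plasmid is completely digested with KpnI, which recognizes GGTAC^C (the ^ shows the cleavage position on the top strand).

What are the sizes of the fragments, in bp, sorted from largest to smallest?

111, 55, 49, 30, 13 bp

KpnI sites (GGTACC) start at positions 38, 51, 81, 130, 185.
KpnI cuts after base 5 of each site (before the last base), so after positions 42, 55, 85, 134, 189.
Circular molecule, 5 cuts → 5 fragments:
  43–55 → 13 bp
  56–85 → 30 bp
  86–134 → 49 bp
  135–189 → 55 bp
  190–258 then 1–42 → 69 + 42 = 111 bp
Sorted largest to smallest: 111, 55, 49, 30, 13 bp.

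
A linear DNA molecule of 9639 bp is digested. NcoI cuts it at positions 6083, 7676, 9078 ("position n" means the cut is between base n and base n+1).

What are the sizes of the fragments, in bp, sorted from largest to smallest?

Linear molecule, 3 cuts → 4 fragments:
  6083 − 0 = 6083 bp
  7676 − 6083 = 1593 bp
  9078 − 7676 = 1402 bp
  9639 − 9078 = 561 bp
Sorted largest to smallest: 6083, 1593, 1402, 561 bp.

6083, 1593, 1402, 561 bp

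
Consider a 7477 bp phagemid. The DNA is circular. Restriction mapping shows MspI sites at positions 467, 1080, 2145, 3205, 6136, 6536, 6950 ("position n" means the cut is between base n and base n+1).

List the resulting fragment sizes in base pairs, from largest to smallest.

Circular molecule, 7 cuts → 7 fragments:
  1080 − 467 = 613 bp
  2145 − 1080 = 1065 bp
  3205 − 2145 = 1060 bp
  6136 − 3205 = 2931 bp
  6536 − 6136 = 400 bp
  6950 − 6536 = 414 bp
  wrap: 7477 − 6950 + 467 = 994 bp
Sorted largest to smallest: 2931, 1065, 1060, 994, 613, 414, 400 bp.

2931, 1065, 1060, 994, 613, 414, 400 bp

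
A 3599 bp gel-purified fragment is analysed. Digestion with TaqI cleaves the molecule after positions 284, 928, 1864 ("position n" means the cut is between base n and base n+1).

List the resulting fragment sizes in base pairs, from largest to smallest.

Linear molecule, 3 cuts → 4 fragments:
  284 − 0 = 284 bp
  928 − 284 = 644 bp
  1864 − 928 = 936 bp
  3599 − 1864 = 1735 bp
Sorted largest to smallest: 1735, 936, 644, 284 bp.

1735, 936, 644, 284 bp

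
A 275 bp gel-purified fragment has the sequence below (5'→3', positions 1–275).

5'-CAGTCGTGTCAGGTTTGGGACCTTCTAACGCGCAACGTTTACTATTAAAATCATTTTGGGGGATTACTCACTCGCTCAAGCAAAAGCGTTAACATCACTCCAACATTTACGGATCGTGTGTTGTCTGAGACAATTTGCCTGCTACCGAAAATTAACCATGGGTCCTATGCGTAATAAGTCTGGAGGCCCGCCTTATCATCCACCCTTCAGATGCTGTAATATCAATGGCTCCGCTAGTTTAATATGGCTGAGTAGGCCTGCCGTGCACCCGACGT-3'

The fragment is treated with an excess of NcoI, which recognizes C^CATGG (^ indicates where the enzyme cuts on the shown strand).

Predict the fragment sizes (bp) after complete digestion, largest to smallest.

156, 119 bp

The NcoI site (CCATGG) starts at position 156.
NcoI cuts after the first base of each site, so after position 156.
Linear molecule, 1 cut → 2 fragments:
  1–156 → 156 bp
  157–275 → 119 bp
Sorted largest to smallest: 156, 119 bp.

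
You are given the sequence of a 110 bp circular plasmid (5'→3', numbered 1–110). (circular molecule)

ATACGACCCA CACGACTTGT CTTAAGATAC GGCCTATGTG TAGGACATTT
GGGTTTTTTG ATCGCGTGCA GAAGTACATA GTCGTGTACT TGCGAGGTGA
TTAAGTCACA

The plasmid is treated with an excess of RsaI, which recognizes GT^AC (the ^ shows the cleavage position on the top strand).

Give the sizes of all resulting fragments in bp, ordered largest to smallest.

RsaI sites (GTAC) start at positions 74, 86.
RsaI cuts after base 2 of each site, so after positions 75, 87.
Circular molecule, 2 cuts → 2 fragments:
  76–87 → 12 bp
  88–110 then 1–75 → 23 + 75 = 98 bp
Sorted largest to smallest: 98, 12 bp.

98, 12 bp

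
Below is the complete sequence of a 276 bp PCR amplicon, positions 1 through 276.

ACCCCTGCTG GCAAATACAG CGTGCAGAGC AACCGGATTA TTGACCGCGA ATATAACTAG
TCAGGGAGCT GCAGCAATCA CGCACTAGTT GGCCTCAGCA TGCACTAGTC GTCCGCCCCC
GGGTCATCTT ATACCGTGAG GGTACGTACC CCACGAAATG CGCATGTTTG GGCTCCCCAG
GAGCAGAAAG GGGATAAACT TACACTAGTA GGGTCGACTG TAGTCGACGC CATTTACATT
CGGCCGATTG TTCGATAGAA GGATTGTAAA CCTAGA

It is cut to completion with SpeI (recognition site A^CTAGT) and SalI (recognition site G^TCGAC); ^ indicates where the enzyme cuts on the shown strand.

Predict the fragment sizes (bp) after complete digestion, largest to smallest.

SpeI sites (ACTAGT) start at positions 56, 84, 104, 204.
SpeI cuts after the first base of each site, so after positions 56, 84, 104, 204.
SalI sites (GTCGAC) start at positions 213, 223.
SalI cuts after the first base of each site, so after positions 213, 223.
Combined cut positions: 56, 84, 104, 204, 213, 223.
Linear molecule, 6 cuts → 7 fragments:
  1–56 → 56 bp
  57–84 → 28 bp
  85–104 → 20 bp
  105–204 → 100 bp
  205–213 → 9 bp
  214–223 → 10 bp
  224–276 → 53 bp
Sorted largest to smallest: 100, 56, 53, 28, 20, 10, 9 bp.

100, 56, 53, 28, 20, 10, 9 bp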